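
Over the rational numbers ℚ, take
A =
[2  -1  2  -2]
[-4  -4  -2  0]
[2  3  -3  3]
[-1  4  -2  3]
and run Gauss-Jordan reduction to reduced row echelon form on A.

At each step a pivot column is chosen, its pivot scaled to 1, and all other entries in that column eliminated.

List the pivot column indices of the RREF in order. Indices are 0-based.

[1] R0 /= 2  ⇒  (1, -1/2, 1, -1)
     R1 -= -4·R0  ⇒  (0, -6, 2, -4)
     R2 -= 2·R0  ⇒  (0, 4, -5, 5)
     R3 -= -1·R0  ⇒  (0, 7/2, -1, 2)
[2] R1 /= -6  ⇒  (0, 1, -1/3, 2/3)
     R0 -= -1/2·R1  ⇒  (1, 0, 5/6, -2/3)
     R2 -= 4·R1  ⇒  (0, 0, -11/3, 7/3)
     R3 -= 7/2·R1  ⇒  (0, 0, 1/6, -1/3)
[3] R2 /= -11/3  ⇒  (0, 0, 1, -7/11)
     R0 -= 5/6·R2  ⇒  (1, 0, 0, -3/22)
     R1 -= -1/3·R2  ⇒  (0, 1, 0, 5/11)
     R3 -= 1/6·R2  ⇒  (0, 0, 0, -5/22)
[4] R3 /= -5/22  ⇒  (0, 0, 0, 1)
     R0 -= -3/22·R3  ⇒  (1, 0, 0, 0)
     R1 -= 5/11·R3  ⇒  (0, 1, 0, 0)
     R2 -= -7/11·R3  ⇒  (0, 0, 1, 0)

pivot columns: 0, 1, 2, 3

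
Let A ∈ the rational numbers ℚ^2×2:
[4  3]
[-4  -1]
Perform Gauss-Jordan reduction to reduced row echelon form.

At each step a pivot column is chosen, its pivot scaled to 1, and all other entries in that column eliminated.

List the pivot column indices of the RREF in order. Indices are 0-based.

pivot columns: 0, 1

step 1: normalize row 0 (÷4) = (1, 3/4)
  row 1: subtract -4×row0 = (0, 2)
step 2: normalize row 1 (÷2) = (0, 1)
  row 0: subtract 3/4×row1 = (1, 0)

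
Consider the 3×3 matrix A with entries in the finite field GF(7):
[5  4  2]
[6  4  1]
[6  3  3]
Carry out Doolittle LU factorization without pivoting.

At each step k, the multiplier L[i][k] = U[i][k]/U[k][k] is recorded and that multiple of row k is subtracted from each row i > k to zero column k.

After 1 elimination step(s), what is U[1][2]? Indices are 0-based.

U[1][2] = 0

k=0: U[0][0]=5
  eliminate (1,0): mult=4, new row 1: (0, 2, 0); set L[1][0]=4
  eliminate (2,0): mult=4, new row 2: (0, 1, 2); set L[2][0]=4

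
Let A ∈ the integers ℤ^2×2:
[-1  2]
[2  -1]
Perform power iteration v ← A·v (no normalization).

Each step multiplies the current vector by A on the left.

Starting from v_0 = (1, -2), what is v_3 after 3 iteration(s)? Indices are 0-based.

v_0 = (1, -2).
v_1 = A·v_0 = (-5, 4).
v_2 = A·v_1 = (13, -14).
v_3 = A·v_2 = (-41, 40).

v_3 = (-41, 40)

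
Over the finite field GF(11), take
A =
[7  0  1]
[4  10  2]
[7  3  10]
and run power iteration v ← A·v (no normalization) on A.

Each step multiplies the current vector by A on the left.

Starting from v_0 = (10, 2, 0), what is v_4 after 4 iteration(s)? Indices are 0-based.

v_4 = (10, 0, 7)

v_0 = (10, 2, 0).
v_1 = A·v_0 = (4, 5, 10).
v_2 = A·v_1 = (5, 9, 0).
v_3 = A·v_2 = (2, 0, 7).
v_4 = A·v_3 = (10, 0, 7).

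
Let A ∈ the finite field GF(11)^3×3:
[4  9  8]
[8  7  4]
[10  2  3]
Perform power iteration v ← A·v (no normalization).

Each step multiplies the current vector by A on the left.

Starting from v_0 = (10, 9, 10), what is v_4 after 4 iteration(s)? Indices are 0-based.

v_0 = (10, 9, 10).
v_1 = A·v_0 = (3, 7, 5).
v_2 = A·v_1 = (5, 5, 4).
v_3 = A·v_2 = (9, 3, 6).
v_4 = A·v_3 = (1, 7, 4).

v_4 = (1, 7, 4)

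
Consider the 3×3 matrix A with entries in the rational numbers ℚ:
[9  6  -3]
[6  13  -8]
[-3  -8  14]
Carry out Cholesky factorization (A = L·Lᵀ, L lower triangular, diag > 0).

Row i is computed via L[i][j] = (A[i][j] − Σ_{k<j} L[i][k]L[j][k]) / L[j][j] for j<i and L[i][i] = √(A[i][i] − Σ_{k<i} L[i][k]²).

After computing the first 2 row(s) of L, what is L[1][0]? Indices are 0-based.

L[1][0] = 2

Step 1: L[0][0] = √(9) = 3.
  L[1][0] = (6) / L[0][0] = 2.
Step 2: L[1][1] = √(9) = 3.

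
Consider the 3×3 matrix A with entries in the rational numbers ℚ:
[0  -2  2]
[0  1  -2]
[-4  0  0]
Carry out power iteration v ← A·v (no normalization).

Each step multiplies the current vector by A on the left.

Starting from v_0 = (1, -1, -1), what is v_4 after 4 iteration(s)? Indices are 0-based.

v_0 = (1, -1, -1).
v_1 = A·v_0 = (0, 1, -4).
v_2 = A·v_1 = (-10, 9, 0).
v_3 = A·v_2 = (-18, 9, 40).
v_4 = A·v_3 = (62, -71, 72).

v_4 = (62, -71, 72)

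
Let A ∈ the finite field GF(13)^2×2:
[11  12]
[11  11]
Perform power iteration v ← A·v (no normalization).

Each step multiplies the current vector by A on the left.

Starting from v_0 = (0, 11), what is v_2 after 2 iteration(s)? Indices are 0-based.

v_2 = (5, 1)

v_0 = (0, 11).
v_1 = A·v_0 = (2, 4).
v_2 = A·v_1 = (5, 1).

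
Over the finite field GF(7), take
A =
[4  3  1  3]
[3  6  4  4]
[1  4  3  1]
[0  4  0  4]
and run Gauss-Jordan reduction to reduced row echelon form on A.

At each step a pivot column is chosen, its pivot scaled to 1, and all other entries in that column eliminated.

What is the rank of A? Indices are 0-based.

pivot(0,0)=4: scale R0 → (1, 6, 2, 6)
  clear (1,0): R1 −= (3)R0 → (0, 2, 5, 0)
  clear (2,0): R2 −= (1)R0 → (0, 5, 1, 2)
pivot(1,1)=2: scale R1 → (0, 1, 6, 0)
  clear (0,1): R0 −= (6)R1 → (1, 0, 1, 6)
  clear (2,1): R2 −= (5)R1 → (0, 0, 6, 2)
  clear (3,1): R3 −= (4)R1 → (0, 0, 4, 4)
pivot(2,2)=6: scale R2 → (0, 0, 1, 5)
  clear (0,2): R0 −= (1)R2 → (1, 0, 0, 1)
  clear (1,2): R1 −= (6)R2 → (0, 1, 0, 5)
  clear (3,2): R3 −= (4)R2 → (0, 0, 0, 5)
pivot(3,3)=5: scale R3 → (0, 0, 0, 1)
  clear (0,3): R0 −= (1)R3 → (1, 0, 0, 0)
  clear (1,3): R1 −= (5)R3 → (0, 1, 0, 0)
  clear (2,3): R2 −= (5)R3 → (0, 0, 1, 0)

rank = 4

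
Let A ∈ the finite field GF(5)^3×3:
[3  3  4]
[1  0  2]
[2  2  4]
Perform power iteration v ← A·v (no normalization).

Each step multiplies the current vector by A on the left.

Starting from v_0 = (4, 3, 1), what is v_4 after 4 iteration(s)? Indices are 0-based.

v_4 = (3, 0, 1)

v_0 = (4, 3, 1).
v_1 = A·v_0 = (0, 1, 3).
v_2 = A·v_1 = (0, 1, 4).
v_3 = A·v_2 = (4, 3, 3).
v_4 = A·v_3 = (3, 0, 1).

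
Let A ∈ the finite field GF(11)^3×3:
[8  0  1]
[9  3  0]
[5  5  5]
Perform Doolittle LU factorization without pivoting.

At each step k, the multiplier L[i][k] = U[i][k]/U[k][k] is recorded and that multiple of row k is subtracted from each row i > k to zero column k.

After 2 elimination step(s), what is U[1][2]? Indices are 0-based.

[col 0] pivot 8
  R1 -= 8*R0 → (0, 3, 3)  (L[1][0] := 8)
  R2 -= 2*R0 → (0, 5, 3)  (L[2][0] := 2)
[col 1] pivot 3
  R2 -= 9*R1 → (0, 0, 9)  (L[2][1] := 9)

U[1][2] = 3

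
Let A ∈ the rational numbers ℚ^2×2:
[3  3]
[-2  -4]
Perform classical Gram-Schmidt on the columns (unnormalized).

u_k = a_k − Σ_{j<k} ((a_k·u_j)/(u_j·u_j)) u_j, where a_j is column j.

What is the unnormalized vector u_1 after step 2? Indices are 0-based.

Step 1: u_0 = a_0 = (3, -2).
Step 2: u_1 = a_1 − (17/13)·u_0 = (-12/13, -18/13).

u_1 = (-12/13, -18/13)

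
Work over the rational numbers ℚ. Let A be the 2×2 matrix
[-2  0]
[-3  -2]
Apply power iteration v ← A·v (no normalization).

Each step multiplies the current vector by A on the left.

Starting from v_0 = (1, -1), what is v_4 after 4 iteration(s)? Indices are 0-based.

v_4 = (16, 80)

v_0 = (1, -1).
v_1 = A·v_0 = (-2, -1).
v_2 = A·v_1 = (4, 8).
v_3 = A·v_2 = (-8, -28).
v_4 = A·v_3 = (16, 80).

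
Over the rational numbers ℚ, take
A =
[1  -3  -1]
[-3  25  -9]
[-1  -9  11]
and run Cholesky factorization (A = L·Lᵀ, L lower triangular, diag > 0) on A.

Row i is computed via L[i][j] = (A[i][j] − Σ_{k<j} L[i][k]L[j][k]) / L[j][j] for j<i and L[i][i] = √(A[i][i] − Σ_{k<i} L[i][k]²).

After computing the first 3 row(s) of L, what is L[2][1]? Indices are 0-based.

L[2][1] = -3

Step 1: L[0][0] = √(1) = 1.
  L[1][0] = (-3) / L[0][0] = -3.
Step 2: L[1][1] = √(16) = 4.
  L[2][0] = (-1) / L[0][0] = -1.
  L[2][1] = (-12) / L[1][1] = -3.
Step 3: L[2][2] = √(1) = 1.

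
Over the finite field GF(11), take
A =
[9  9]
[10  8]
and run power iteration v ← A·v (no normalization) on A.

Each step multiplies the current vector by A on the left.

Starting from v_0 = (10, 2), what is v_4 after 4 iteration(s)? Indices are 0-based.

v_4 = (1, 4)

v_0 = (10, 2).
v_1 = A·v_0 = (9, 6).
v_2 = A·v_1 = (3, 6).
v_3 = A·v_2 = (4, 1).
v_4 = A·v_3 = (1, 4).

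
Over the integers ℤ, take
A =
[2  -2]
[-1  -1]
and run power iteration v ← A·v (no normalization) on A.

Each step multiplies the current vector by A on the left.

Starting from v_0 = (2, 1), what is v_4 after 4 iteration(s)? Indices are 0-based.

v_4 = (58, -7)

v_0 = (2, 1).
v_1 = A·v_0 = (2, -3).
v_2 = A·v_1 = (10, 1).
v_3 = A·v_2 = (18, -11).
v_4 = A·v_3 = (58, -7).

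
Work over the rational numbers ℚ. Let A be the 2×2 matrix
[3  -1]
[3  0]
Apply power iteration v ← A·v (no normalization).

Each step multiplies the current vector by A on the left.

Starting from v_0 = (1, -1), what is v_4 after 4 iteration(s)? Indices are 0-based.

v_0 = (1, -1).
v_1 = A·v_0 = (4, 3).
v_2 = A·v_1 = (9, 12).
v_3 = A·v_2 = (15, 27).
v_4 = A·v_3 = (18, 45).

v_4 = (18, 45)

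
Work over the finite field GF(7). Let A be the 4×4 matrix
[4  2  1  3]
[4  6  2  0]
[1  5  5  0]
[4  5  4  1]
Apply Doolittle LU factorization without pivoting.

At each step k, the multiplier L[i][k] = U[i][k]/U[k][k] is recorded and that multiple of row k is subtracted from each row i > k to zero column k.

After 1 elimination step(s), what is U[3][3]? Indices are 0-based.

U[3][3] = 5

[col 0] pivot 4
  R1 -= 1*R0 → (0, 4, 1, 4)  (L[1][0] := 1)
  R2 -= 2*R0 → (0, 1, 3, 1)  (L[2][0] := 2)
  R3 -= 1*R0 → (0, 3, 3, 5)  (L[3][0] := 1)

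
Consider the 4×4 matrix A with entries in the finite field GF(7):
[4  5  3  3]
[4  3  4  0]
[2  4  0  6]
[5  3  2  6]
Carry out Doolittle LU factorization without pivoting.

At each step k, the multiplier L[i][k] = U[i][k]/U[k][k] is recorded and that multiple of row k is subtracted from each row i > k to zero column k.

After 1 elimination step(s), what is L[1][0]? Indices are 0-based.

Step 1: pivot at (0,0) is 4.
  row1 ← row1 − (1)·row0  ⇒  L[1][0]=1, U row1=(0, 5, 1, 4)
  row2 ← row2 − (4)·row0  ⇒  L[2][0]=4, U row2=(0, 5, 2, 1)
  row3 ← row3 − (3)·row0  ⇒  L[3][0]=3, U row3=(0, 2, 0, 4)

L[1][0] = 1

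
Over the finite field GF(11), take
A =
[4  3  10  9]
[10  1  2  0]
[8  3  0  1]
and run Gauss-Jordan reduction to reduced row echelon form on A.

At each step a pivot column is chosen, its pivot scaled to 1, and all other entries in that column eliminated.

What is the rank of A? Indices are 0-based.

[1] R0 /= 4  ⇒  (1, 9, 8, 5)
     R1 -= 10·R0  ⇒  (0, 10, 10, 5)
     R2 -= 8·R0  ⇒  (0, 8, 2, 5)
[2] R1 /= 10  ⇒  (0, 1, 1, 6)
     R0 -= 9·R1  ⇒  (1, 0, 10, 6)
     R2 -= 8·R1  ⇒  (0, 0, 5, 1)
[3] R2 /= 5  ⇒  (0, 0, 1, 9)
     R0 -= 10·R2  ⇒  (1, 0, 0, 4)
     R1 -= 1·R2  ⇒  (0, 1, 0, 8)

rank = 3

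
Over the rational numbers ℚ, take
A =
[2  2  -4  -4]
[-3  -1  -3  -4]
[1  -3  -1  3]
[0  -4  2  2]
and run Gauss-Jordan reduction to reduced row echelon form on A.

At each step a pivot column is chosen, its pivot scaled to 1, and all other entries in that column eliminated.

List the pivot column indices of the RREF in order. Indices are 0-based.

pivot(0,0)=2: scale R0 → (1, 1, -2, -2)
  clear (1,0): R1 −= (-3)R0 → (0, 2, -9, -10)
  clear (2,0): R2 −= (1)R0 → (0, -4, 1, 5)
pivot(1,1)=2: scale R1 → (0, 1, -9/2, -5)
  clear (0,1): R0 −= (1)R1 → (1, 0, 5/2, 3)
  clear (2,1): R2 −= (-4)R1 → (0, 0, -17, -15)
  clear (3,1): R3 −= (-4)R1 → (0, 0, -16, -18)
pivot(2,2)=-17: scale R2 → (0, 0, 1, 15/17)
  clear (0,2): R0 −= (5/2)R2 → (1, 0, 0, 27/34)
  clear (1,2): R1 −= (-9/2)R2 → (0, 1, 0, -35/34)
  clear (3,2): R3 −= (-16)R2 → (0, 0, 0, -66/17)
pivot(3,3)=-66/17: scale R3 → (0, 0, 0, 1)
  clear (0,3): R0 −= (27/34)R3 → (1, 0, 0, 0)
  clear (1,3): R1 −= (-35/34)R3 → (0, 1, 0, 0)
  clear (2,3): R2 −= (15/17)R3 → (0, 0, 1, 0)

pivot columns: 0, 1, 2, 3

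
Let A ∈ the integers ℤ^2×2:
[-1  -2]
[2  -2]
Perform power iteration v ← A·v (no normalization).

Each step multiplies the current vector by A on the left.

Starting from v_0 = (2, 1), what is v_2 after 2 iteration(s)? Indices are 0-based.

v_0 = (2, 1).
v_1 = A·v_0 = (-4, 2).
v_2 = A·v_1 = (0, -12).

v_2 = (0, -12)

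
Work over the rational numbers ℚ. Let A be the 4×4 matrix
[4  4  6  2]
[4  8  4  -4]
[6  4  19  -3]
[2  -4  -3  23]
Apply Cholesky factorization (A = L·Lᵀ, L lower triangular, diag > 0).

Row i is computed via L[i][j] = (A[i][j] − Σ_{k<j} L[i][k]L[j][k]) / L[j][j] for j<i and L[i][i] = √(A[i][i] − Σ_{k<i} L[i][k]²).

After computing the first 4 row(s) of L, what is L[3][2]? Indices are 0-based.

L[3][2] = -3

Step 1: L[0][0] = √(4) = 2.
  L[1][0] = (4) / L[0][0] = 2.
Step 2: L[1][1] = √(4) = 2.
  L[2][0] = (6) / L[0][0] = 3.
  L[2][1] = (-2) / L[1][1] = -1.
Step 3: L[2][2] = √(9) = 3.
  L[3][0] = (2) / L[0][0] = 1.
  L[3][1] = (-6) / L[1][1] = -3.
  L[3][2] = (-9) / L[2][2] = -3.
Step 4: L[3][3] = √(4) = 2.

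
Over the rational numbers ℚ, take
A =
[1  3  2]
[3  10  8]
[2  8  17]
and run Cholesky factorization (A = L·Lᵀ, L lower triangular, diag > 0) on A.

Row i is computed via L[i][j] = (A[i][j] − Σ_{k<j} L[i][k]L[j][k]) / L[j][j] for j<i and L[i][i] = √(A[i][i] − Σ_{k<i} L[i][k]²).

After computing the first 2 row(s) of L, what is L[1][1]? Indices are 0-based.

Step 1: L[0][0] = √(1) = 1.
  L[1][0] = (3) / L[0][0] = 3.
Step 2: L[1][1] = √(1) = 1.

L[1][1] = 1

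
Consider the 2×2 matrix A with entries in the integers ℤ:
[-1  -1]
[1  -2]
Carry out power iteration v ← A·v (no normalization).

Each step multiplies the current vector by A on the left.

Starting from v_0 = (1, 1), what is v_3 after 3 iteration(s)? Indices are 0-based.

v_3 = (-3, 3)

v_0 = (1, 1).
v_1 = A·v_0 = (-2, -1).
v_2 = A·v_1 = (3, 0).
v_3 = A·v_2 = (-3, 3).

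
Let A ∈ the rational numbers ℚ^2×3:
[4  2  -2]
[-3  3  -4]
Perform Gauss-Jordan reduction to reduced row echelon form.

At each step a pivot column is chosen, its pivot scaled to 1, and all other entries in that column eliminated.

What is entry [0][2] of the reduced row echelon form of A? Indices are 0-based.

M[0][2] = 1/9

[1] R0 /= 4  ⇒  (1, 1/2, -1/2)
     R1 -= -3·R0  ⇒  (0, 9/2, -11/2)
[2] R1 /= 9/2  ⇒  (0, 1, -11/9)
     R0 -= 1/2·R1  ⇒  (1, 0, 1/9)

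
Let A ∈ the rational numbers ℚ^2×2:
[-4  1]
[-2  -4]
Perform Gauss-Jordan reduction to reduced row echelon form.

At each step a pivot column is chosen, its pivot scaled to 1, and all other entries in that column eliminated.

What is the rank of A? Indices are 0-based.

step 1: normalize row 0 (÷-4) = (1, -1/4)
  row 1: subtract -2×row0 = (0, -9/2)
step 2: normalize row 1 (÷-9/2) = (0, 1)
  row 0: subtract -1/4×row1 = (1, 0)

rank = 2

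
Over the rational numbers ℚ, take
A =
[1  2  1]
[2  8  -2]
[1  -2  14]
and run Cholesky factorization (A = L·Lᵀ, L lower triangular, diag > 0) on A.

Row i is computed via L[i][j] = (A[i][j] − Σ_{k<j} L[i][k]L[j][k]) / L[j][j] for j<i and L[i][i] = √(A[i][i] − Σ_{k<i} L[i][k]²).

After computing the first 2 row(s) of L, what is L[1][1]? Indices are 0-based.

L[1][1] = 2

Step 1: L[0][0] = √(1) = 1.
  L[1][0] = (2) / L[0][0] = 2.
Step 2: L[1][1] = √(4) = 2.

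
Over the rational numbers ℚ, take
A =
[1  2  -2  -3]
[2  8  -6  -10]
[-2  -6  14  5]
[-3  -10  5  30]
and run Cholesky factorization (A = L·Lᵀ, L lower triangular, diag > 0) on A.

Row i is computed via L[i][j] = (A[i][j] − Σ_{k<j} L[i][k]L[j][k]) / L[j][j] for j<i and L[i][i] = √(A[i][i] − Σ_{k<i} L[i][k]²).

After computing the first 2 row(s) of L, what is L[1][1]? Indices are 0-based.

L[1][1] = 2

Step 1: L[0][0] = √(1) = 1.
  L[1][0] = (2) / L[0][0] = 2.
Step 2: L[1][1] = √(4) = 2.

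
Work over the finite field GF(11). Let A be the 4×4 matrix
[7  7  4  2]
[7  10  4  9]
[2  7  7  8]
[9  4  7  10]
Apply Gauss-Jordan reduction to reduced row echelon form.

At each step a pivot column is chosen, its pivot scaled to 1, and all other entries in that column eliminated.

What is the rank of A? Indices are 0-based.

rank = 4

step 1: normalize row 0 (÷7) = (1, 1, 10, 5)
  row 1: subtract 7×row0 = (0, 3, 0, 7)
  row 2: subtract 2×row0 = (0, 5, 9, 9)
  row 3: subtract 9×row0 = (0, 6, 5, 9)
step 2: normalize row 1 (÷3) = (0, 1, 0, 6)
  row 0: subtract 1×row1 = (1, 0, 10, 10)
  row 2: subtract 5×row1 = (0, 0, 9, 1)
  row 3: subtract 6×row1 = (0, 0, 5, 6)
step 3: normalize row 2 (÷9) = (0, 0, 1, 5)
  row 0: subtract 10×row2 = (1, 0, 0, 4)
  row 3: subtract 5×row2 = (0, 0, 0, 3)
step 4: normalize row 3 (÷3) = (0, 0, 0, 1)
  row 0: subtract 4×row3 = (1, 0, 0, 0)
  row 1: subtract 6×row3 = (0, 1, 0, 0)
  row 2: subtract 5×row3 = (0, 0, 1, 0)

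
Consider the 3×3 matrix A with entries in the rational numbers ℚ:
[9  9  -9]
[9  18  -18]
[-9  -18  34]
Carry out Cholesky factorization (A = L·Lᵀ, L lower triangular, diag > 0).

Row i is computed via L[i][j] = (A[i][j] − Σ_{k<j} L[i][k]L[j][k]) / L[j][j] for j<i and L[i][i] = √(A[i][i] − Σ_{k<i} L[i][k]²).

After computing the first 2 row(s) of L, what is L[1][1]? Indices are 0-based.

L[1][1] = 3

Step 1: L[0][0] = √(9) = 3.
  L[1][0] = (9) / L[0][0] = 3.
Step 2: L[1][1] = √(9) = 3.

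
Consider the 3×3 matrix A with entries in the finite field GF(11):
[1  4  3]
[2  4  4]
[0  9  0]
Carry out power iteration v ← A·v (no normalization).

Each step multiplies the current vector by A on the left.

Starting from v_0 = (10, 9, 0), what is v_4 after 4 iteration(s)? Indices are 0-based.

v_0 = (10, 9, 0).
v_1 = A·v_0 = (2, 1, 4).
v_2 = A·v_1 = (7, 2, 9).
v_3 = A·v_2 = (9, 3, 7).
v_4 = A·v_3 = (9, 3, 5).

v_4 = (9, 3, 5)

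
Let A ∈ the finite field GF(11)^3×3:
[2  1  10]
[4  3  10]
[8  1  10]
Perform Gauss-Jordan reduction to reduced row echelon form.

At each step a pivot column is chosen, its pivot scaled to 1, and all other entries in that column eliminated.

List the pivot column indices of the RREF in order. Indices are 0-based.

pivot columns: 0, 1, 2

pivot(0,0)=2: scale R0 → (1, 6, 5)
  clear (1,0): R1 −= (4)R0 → (0, 1, 1)
  clear (2,0): R2 −= (8)R0 → (0, 8, 3)
pivot(1,1)=1: scale R1 → (0, 1, 1)
  clear (0,1): R0 −= (6)R1 → (1, 0, 10)
  clear (2,1): R2 −= (8)R1 → (0, 0, 6)
pivot(2,2)=6: scale R2 → (0, 0, 1)
  clear (0,2): R0 −= (10)R2 → (1, 0, 0)
  clear (1,2): R1 −= (1)R2 → (0, 1, 0)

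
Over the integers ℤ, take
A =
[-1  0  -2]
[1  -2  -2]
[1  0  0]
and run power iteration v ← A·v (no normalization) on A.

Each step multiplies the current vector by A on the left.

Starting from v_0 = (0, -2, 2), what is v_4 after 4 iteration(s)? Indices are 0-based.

v_0 = (0, -2, 2).
v_1 = A·v_0 = (-4, 0, 0).
v_2 = A·v_1 = (4, -4, -4).
v_3 = A·v_2 = (4, 20, 4).
v_4 = A·v_3 = (-12, -44, 4).

v_4 = (-12, -44, 4)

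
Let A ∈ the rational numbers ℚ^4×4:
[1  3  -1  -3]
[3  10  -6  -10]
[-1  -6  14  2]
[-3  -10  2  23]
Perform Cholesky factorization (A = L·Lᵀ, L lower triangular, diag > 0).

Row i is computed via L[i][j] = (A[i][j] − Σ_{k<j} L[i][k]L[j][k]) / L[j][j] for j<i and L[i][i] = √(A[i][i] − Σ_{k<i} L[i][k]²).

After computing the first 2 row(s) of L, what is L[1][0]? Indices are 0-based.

L[1][0] = 3

Step 1: L[0][0] = √(1) = 1.
  L[1][0] = (3) / L[0][0] = 3.
Step 2: L[1][1] = √(1) = 1.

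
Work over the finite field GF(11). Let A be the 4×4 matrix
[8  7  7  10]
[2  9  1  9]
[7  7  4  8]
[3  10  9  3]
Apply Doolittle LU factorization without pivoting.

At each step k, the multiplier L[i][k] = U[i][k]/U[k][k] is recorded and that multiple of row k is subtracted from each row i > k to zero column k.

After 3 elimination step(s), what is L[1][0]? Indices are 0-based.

k=0: U[0][0]=8
  eliminate (1,0): mult=3, new row 1: (0, 10, 2, 1); set L[1][0]=3
  eliminate (2,0): mult=5, new row 2: (0, 5, 2, 2); set L[2][0]=5
  eliminate (3,0): mult=10, new row 3: (0, 6, 5, 2); set L[3][0]=10
k=1: U[1][1]=10
  eliminate (2,1): mult=6, new row 2: (0, 0, 1, 7); set L[2][1]=6
  eliminate (3,1): mult=5, new row 3: (0, 0, 6, 8); set L[3][1]=5
k=2: U[2][2]=1
  eliminate (3,2): mult=6, new row 3: (0, 0, 0, 10); set L[3][2]=6

L[1][0] = 3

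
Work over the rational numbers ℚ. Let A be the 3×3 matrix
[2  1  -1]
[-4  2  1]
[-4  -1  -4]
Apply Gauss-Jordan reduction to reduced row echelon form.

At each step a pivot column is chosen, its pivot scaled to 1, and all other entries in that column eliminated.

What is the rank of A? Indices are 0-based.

rank = 3

step 1: normalize row 0 (÷2) = (1, 1/2, -1/2)
  row 1: subtract -4×row0 = (0, 4, -1)
  row 2: subtract -4×row0 = (0, 1, -6)
step 2: normalize row 1 (÷4) = (0, 1, -1/4)
  row 0: subtract 1/2×row1 = (1, 0, -3/8)
  row 2: subtract 1×row1 = (0, 0, -23/4)
step 3: normalize row 2 (÷-23/4) = (0, 0, 1)
  row 0: subtract -3/8×row2 = (1, 0, 0)
  row 1: subtract -1/4×row2 = (0, 1, 0)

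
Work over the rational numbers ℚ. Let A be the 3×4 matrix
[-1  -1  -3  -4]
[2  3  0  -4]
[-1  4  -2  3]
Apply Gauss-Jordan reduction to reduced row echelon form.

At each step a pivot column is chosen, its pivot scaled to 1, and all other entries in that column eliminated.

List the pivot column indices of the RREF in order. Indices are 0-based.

pivot columns: 0, 1, 2

[1] R0 /= -1  ⇒  (1, 1, 3, 4)
     R1 -= 2·R0  ⇒  (0, 1, -6, -12)
     R2 -= -1·R0  ⇒  (0, 5, 1, 7)
[2] R1 /= 1  ⇒  (0, 1, -6, -12)
     R0 -= 1·R1  ⇒  (1, 0, 9, 16)
     R2 -= 5·R1  ⇒  (0, 0, 31, 67)
[3] R2 /= 31  ⇒  (0, 0, 1, 67/31)
     R0 -= 9·R2  ⇒  (1, 0, 0, -107/31)
     R1 -= -6·R2  ⇒  (0, 1, 0, 30/31)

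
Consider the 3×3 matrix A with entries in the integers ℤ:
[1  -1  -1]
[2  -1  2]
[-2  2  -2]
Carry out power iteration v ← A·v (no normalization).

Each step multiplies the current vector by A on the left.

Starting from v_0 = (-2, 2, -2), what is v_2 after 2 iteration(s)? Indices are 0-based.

v_2 = (-4, 30, -40)

v_0 = (-2, 2, -2).
v_1 = A·v_0 = (-2, -10, 12).
v_2 = A·v_1 = (-4, 30, -40).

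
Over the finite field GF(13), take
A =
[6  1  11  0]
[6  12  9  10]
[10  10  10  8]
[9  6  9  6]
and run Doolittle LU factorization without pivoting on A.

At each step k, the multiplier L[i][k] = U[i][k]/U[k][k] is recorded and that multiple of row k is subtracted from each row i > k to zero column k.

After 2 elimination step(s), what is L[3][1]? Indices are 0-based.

Step 1: pivot at (0,0) is 6.
  row1 ← row1 − (1)·row0  ⇒  L[1][0]=1, U row1=(0, 11, 11, 10)
  row2 ← row2 − (6)·row0  ⇒  L[2][0]=6, U row2=(0, 4, 9, 8)
  row3 ← row3 − (8)·row0  ⇒  L[3][0]=8, U row3=(0, 11, 12, 6)
Step 2: pivot at (1,1) is 11.
  row2 ← row2 − (11)·row1  ⇒  L[2][1]=11, U row2=(0, 0, 5, 2)
  row3 ← row3 − (1)·row1  ⇒  L[3][1]=1, U row3=(0, 0, 1, 9)

L[3][1] = 1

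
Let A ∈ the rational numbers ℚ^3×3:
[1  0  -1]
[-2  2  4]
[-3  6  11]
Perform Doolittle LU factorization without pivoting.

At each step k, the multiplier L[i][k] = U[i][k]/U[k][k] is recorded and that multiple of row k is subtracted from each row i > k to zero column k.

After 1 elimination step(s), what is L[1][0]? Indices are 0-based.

L[1][0] = -2

Step 1: pivot at (0,0) is 1.
  row1 ← row1 − (-2)·row0  ⇒  L[1][0]=-2, U row1=(0, 2, 2)
  row2 ← row2 − (-3)·row0  ⇒  L[2][0]=-3, U row2=(0, 6, 8)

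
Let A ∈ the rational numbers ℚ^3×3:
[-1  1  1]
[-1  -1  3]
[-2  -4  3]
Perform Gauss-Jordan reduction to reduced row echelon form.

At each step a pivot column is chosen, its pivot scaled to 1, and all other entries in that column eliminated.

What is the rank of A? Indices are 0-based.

pivot(0,0)=-1: scale R0 → (1, -1, -1)
  clear (1,0): R1 −= (-1)R0 → (0, -2, 2)
  clear (2,0): R2 −= (-2)R0 → (0, -6, 1)
pivot(1,1)=-2: scale R1 → (0, 1, -1)
  clear (0,1): R0 −= (-1)R1 → (1, 0, -2)
  clear (2,1): R2 −= (-6)R1 → (0, 0, -5)
pivot(2,2)=-5: scale R2 → (0, 0, 1)
  clear (0,2): R0 −= (-2)R2 → (1, 0, 0)
  clear (1,2): R1 −= (-1)R2 → (0, 1, 0)

rank = 3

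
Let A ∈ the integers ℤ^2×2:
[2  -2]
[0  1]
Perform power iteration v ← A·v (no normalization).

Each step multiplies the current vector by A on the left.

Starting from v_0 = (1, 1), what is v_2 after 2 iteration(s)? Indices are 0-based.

v_0 = (1, 1).
v_1 = A·v_0 = (0, 1).
v_2 = A·v_1 = (-2, 1).

v_2 = (-2, 1)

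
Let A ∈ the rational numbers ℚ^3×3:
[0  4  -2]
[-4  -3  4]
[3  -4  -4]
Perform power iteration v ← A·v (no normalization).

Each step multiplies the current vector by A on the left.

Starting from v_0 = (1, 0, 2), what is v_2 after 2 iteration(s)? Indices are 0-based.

v_0 = (1, 0, 2).
v_1 = A·v_0 = (-4, 4, -5).
v_2 = A·v_1 = (26, -16, -8).

v_2 = (26, -16, -8)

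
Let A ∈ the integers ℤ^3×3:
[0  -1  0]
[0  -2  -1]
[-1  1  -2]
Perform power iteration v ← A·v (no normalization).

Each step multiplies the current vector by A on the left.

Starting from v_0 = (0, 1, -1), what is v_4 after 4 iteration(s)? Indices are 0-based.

v_4 = (-8, -26, -13)

v_0 = (0, 1, -1).
v_1 = A·v_0 = (-1, -1, 3).
v_2 = A·v_1 = (1, -1, -6).
v_3 = A·v_2 = (1, 8, 10).
v_4 = A·v_3 = (-8, -26, -13).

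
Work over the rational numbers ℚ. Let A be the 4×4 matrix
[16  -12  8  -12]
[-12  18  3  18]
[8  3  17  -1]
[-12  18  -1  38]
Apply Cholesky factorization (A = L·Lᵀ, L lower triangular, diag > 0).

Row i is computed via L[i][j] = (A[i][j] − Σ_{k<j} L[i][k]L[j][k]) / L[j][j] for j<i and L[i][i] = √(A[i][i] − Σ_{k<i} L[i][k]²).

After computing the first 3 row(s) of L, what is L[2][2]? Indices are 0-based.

L[2][2] = 2

Step 1: L[0][0] = √(16) = 4.
  L[1][0] = (-12) / L[0][0] = -3.
Step 2: L[1][1] = √(9) = 3.
  L[2][0] = (8) / L[0][0] = 2.
  L[2][1] = (9) / L[1][1] = 3.
Step 3: L[2][2] = √(4) = 2.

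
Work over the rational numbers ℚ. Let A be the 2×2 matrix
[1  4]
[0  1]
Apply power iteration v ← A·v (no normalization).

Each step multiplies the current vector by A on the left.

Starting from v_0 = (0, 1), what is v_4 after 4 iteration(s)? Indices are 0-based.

v_0 = (0, 1).
v_1 = A·v_0 = (4, 1).
v_2 = A·v_1 = (8, 1).
v_3 = A·v_2 = (12, 1).
v_4 = A·v_3 = (16, 1).

v_4 = (16, 1)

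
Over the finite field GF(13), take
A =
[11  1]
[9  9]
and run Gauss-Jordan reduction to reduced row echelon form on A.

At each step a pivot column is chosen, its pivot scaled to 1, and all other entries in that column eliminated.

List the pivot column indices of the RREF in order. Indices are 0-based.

pivot(0,0)=11: scale R0 → (1, 6)
  clear (1,0): R1 −= (9)R0 → (0, 7)
pivot(1,1)=7: scale R1 → (0, 1)
  clear (0,1): R0 −= (6)R1 → (1, 0)

pivot columns: 0, 1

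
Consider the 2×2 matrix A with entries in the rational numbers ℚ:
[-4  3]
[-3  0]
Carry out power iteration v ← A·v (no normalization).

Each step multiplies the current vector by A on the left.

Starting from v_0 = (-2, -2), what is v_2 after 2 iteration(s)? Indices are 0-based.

v_2 = (10, -6)

v_0 = (-2, -2).
v_1 = A·v_0 = (2, 6).
v_2 = A·v_1 = (10, -6).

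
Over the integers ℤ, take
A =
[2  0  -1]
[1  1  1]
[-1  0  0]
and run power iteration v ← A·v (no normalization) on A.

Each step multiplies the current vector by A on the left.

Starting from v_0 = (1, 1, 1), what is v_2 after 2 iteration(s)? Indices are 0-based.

v_0 = (1, 1, 1).
v_1 = A·v_0 = (1, 3, -1).
v_2 = A·v_1 = (3, 3, -1).

v_2 = (3, 3, -1)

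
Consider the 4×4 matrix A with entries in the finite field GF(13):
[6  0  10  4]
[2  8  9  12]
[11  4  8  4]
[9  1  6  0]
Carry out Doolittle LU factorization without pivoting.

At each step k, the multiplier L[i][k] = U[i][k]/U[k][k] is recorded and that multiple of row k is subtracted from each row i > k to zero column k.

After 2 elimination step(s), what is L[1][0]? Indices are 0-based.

k=0: U[0][0]=6
  eliminate (1,0): mult=9, new row 1: (0, 8, 10, 2); set L[1][0]=9
  eliminate (2,0): mult=4, new row 2: (0, 4, 7, 1); set L[2][0]=4
  eliminate (3,0): mult=8, new row 3: (0, 1, 4, 7); set L[3][0]=8
k=1: U[1][1]=8
  eliminate (2,1): mult=7, new row 2: (0, 0, 2, 0); set L[2][1]=7
  eliminate (3,1): mult=5, new row 3: (0, 0, 6, 10); set L[3][1]=5

L[1][0] = 9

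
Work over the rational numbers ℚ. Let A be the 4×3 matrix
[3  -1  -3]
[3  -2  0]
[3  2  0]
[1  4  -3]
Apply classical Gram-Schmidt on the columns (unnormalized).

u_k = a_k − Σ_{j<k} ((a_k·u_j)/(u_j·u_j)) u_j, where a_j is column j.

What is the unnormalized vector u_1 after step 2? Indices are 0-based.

u_1 = (-31/28, -59/28, 53/28, 111/28)

Step 1: u_0 = a_0 = (3, 3, 3, 1).
Step 2: u_1 = a_1 − (1/28)·u_0 = (-31/28, -59/28, 53/28, 111/28).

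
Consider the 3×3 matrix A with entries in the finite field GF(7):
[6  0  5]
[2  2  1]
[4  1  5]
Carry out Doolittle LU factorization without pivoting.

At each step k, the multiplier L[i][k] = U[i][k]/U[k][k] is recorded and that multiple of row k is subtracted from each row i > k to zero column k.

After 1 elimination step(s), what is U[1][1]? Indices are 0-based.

k=0: U[0][0]=6
  eliminate (1,0): mult=5, new row 1: (0, 2, 4); set L[1][0]=5
  eliminate (2,0): mult=3, new row 2: (0, 1, 4); set L[2][0]=3

U[1][1] = 2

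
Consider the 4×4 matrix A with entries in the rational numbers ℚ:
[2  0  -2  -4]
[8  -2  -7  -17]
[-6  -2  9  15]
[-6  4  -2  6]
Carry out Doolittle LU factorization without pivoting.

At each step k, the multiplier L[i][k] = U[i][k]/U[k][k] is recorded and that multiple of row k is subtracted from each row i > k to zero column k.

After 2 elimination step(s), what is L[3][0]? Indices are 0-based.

k=0: U[0][0]=2
  eliminate (1,0): mult=4, new row 1: (0, -2, 1, -1); set L[1][0]=4
  eliminate (2,0): mult=-3, new row 2: (0, -2, 3, 3); set L[2][0]=-3
  eliminate (3,0): mult=-3, new row 3: (0, 4, -8, -6); set L[3][0]=-3
k=1: U[1][1]=-2
  eliminate (2,1): mult=1, new row 2: (0, 0, 2, 4); set L[2][1]=1
  eliminate (3,1): mult=-2, new row 3: (0, 0, -6, -8); set L[3][1]=-2

L[3][0] = -3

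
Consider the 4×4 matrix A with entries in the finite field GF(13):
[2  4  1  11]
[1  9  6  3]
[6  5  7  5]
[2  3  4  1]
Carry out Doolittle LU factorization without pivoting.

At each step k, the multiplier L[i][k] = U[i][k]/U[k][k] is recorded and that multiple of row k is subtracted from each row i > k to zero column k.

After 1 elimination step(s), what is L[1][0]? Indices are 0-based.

L[1][0] = 7

Step 1: pivot at (0,0) is 2.
  row1 ← row1 − (7)·row0  ⇒  L[1][0]=7, U row1=(0, 7, 12, 4)
  row2 ← row2 − (3)·row0  ⇒  L[2][0]=3, U row2=(0, 6, 4, 11)
  row3 ← row3 − (1)·row0  ⇒  L[3][0]=1, U row3=(0, 12, 3, 3)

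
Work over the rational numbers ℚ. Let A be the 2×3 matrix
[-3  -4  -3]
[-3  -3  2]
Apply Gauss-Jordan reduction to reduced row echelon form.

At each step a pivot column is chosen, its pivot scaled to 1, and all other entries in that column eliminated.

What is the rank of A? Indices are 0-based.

rank = 2

pivot(0,0)=-3: scale R0 → (1, 4/3, 1)
  clear (1,0): R1 −= (-3)R0 → (0, 1, 5)
pivot(1,1)=1: scale R1 → (0, 1, 5)
  clear (0,1): R0 −= (4/3)R1 → (1, 0, -17/3)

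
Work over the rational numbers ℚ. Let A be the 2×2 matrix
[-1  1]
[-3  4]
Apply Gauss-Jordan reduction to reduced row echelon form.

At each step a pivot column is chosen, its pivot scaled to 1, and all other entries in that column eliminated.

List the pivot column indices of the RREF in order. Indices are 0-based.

pivot columns: 0, 1

step 1: normalize row 0 (÷-1) = (1, -1)
  row 1: subtract -3×row0 = (0, 1)
step 2: normalize row 1 (÷1) = (0, 1)
  row 0: subtract -1×row1 = (1, 0)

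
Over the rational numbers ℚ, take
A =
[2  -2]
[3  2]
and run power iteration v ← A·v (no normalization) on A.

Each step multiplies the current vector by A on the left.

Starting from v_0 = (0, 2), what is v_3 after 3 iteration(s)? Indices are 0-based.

v_3 = (-24, -56)

v_0 = (0, 2).
v_1 = A·v_0 = (-4, 4).
v_2 = A·v_1 = (-16, -4).
v_3 = A·v_2 = (-24, -56).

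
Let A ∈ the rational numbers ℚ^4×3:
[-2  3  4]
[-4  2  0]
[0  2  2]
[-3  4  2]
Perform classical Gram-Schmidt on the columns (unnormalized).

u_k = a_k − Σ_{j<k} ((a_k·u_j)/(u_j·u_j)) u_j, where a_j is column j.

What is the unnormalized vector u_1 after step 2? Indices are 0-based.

Step 1: u_0 = a_0 = (-2, -4, 0, -3).
Step 2: u_1 = a_1 − (-26/29)·u_0 = (35/29, -46/29, 2, 38/29).

u_1 = (35/29, -46/29, 2, 38/29)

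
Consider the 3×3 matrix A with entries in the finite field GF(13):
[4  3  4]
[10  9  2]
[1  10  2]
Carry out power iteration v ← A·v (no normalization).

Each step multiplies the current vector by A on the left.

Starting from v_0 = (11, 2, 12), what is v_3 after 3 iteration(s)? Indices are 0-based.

v_3 = (7, 1, 10)

v_0 = (11, 2, 12).
v_1 = A·v_0 = (7, 9, 3).
v_2 = A·v_1 = (2, 1, 12).
v_3 = A·v_2 = (7, 1, 10).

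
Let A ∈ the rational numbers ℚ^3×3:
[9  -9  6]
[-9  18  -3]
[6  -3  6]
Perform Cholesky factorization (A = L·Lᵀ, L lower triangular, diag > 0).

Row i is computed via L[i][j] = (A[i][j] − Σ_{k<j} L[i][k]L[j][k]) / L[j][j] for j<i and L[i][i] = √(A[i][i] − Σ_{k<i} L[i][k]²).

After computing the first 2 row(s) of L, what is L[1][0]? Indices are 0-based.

Step 1: L[0][0] = √(9) = 3.
  L[1][0] = (-9) / L[0][0] = -3.
Step 2: L[1][1] = √(9) = 3.

L[1][0] = -3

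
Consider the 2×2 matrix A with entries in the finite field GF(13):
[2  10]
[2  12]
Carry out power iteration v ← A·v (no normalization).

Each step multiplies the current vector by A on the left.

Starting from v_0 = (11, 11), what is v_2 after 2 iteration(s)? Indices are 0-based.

v_0 = (11, 11).
v_1 = A·v_0 = (2, 11).
v_2 = A·v_1 = (10, 6).

v_2 = (10, 6)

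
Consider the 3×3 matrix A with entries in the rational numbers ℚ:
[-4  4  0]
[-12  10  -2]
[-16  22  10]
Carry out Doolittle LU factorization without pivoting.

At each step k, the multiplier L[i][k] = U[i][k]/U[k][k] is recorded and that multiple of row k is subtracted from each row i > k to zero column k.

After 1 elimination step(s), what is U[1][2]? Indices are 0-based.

U[1][2] = -2

[col 0] pivot -4
  R1 -= 3*R0 → (0, -2, -2)  (L[1][0] := 3)
  R2 -= 4*R0 → (0, 6, 10)  (L[2][0] := 4)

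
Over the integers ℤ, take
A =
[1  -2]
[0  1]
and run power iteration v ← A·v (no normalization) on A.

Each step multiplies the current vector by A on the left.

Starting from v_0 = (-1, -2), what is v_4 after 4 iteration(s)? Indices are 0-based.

v_0 = (-1, -2).
v_1 = A·v_0 = (3, -2).
v_2 = A·v_1 = (7, -2).
v_3 = A·v_2 = (11, -2).
v_4 = A·v_3 = (15, -2).

v_4 = (15, -2)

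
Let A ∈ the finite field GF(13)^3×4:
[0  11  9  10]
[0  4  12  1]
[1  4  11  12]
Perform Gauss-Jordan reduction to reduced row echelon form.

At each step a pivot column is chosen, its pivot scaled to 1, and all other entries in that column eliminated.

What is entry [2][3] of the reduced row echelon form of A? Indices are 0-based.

pivot(0,0): swap R0↔R2
pivot(0,0)=1: scale R0 → (1, 4, 11, 12)
pivot(1,1)=4: scale R1 → (0, 1, 3, 10)
  clear (0,1): R0 −= (4)R1 → (1, 0, 12, 11)
  clear (2,1): R2 −= (11)R1 → (0, 0, 2, 4)
pivot(2,2)=2: scale R2 → (0, 0, 1, 2)
  clear (0,2): R0 −= (12)R2 → (1, 0, 0, 0)
  clear (1,2): R1 −= (3)R2 → (0, 1, 0, 4)

M[2][3] = 2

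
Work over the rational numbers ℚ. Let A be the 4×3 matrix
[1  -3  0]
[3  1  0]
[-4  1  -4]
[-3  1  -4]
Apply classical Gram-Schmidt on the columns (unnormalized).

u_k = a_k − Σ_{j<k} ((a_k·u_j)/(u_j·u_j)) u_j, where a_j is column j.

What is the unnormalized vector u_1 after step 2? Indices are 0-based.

u_1 = (-14/5, 8/5, 1/5, 2/5)

Step 1: u_0 = a_0 = (1, 3, -4, -3).
Step 2: u_1 = a_1 − (-1/5)·u_0 = (-14/5, 8/5, 1/5, 2/5).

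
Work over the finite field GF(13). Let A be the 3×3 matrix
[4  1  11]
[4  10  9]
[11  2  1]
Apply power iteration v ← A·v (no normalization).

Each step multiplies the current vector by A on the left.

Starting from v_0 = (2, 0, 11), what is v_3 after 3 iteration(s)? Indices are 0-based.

v_0 = (2, 0, 11).
v_1 = A·v_0 = (12, 3, 7).
v_2 = A·v_1 = (11, 11, 2).
v_3 = A·v_2 = (12, 3, 2).

v_3 = (12, 3, 2)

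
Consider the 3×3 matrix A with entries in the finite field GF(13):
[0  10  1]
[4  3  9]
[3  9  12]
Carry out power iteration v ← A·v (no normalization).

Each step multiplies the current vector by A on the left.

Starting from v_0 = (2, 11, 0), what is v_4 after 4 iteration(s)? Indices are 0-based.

v_4 = (1, 3, 2)

v_0 = (2, 11, 0).
v_1 = A·v_0 = (6, 2, 1).
v_2 = A·v_1 = (8, 0, 9).
v_3 = A·v_2 = (9, 9, 2).
v_4 = A·v_3 = (1, 3, 2).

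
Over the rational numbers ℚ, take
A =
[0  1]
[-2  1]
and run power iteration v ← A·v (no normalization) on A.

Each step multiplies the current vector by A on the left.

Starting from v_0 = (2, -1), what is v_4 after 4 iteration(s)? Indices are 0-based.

v_0 = (2, -1).
v_1 = A·v_0 = (-1, -5).
v_2 = A·v_1 = (-5, -3).
v_3 = A·v_2 = (-3, 7).
v_4 = A·v_3 = (7, 13).

v_4 = (7, 13)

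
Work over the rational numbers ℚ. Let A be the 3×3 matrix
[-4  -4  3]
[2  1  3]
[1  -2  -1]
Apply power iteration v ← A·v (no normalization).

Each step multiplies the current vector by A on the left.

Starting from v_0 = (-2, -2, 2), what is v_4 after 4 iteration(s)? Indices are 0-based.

v_4 = (-1298, -176, 572)

v_0 = (-2, -2, 2).
v_1 = A·v_0 = (22, 0, 0).
v_2 = A·v_1 = (-88, 44, 22).
v_3 = A·v_2 = (242, -66, -198).
v_4 = A·v_3 = (-1298, -176, 572).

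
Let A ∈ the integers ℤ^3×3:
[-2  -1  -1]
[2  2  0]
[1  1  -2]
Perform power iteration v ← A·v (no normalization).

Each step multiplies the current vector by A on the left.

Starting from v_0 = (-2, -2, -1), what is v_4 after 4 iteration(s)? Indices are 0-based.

v_4 = (10, -10, 19)

v_0 = (-2, -2, -1).
v_1 = A·v_0 = (7, -8, -2).
v_2 = A·v_1 = (-4, -2, 3).
v_3 = A·v_2 = (7, -12, -12).
v_4 = A·v_3 = (10, -10, 19).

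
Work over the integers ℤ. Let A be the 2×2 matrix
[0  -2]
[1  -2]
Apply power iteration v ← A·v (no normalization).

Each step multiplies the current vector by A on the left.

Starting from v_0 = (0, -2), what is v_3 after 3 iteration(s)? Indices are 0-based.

v_3 = (8, 0)

v_0 = (0, -2).
v_1 = A·v_0 = (4, 4).
v_2 = A·v_1 = (-8, -4).
v_3 = A·v_2 = (8, 0).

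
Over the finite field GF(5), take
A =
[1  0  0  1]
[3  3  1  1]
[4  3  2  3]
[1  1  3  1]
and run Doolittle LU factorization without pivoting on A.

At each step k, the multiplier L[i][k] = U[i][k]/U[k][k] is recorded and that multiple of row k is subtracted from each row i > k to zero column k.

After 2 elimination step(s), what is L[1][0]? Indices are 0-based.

Step 1: pivot at (0,0) is 1.
  row1 ← row1 − (3)·row0  ⇒  L[1][0]=3, U row1=(0, 3, 1, 3)
  row2 ← row2 − (4)·row0  ⇒  L[2][0]=4, U row2=(0, 3, 2, 4)
  row3 ← row3 − (1)·row0  ⇒  L[3][0]=1, U row3=(0, 1, 3, 0)
Step 2: pivot at (1,1) is 3.
  row2 ← row2 − (1)·row1  ⇒  L[2][1]=1, U row2=(0, 0, 1, 1)
  row3 ← row3 − (2)·row1  ⇒  L[3][1]=2, U row3=(0, 0, 1, 4)

L[1][0] = 3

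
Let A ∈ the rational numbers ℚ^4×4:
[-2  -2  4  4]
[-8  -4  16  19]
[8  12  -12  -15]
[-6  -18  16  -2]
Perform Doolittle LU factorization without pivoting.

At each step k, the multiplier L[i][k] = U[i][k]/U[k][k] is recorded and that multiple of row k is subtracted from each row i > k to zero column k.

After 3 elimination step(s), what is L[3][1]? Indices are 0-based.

L[3][1] = -3

k=0: U[0][0]=-2
  eliminate (1,0): mult=4, new row 1: (0, 4, 0, 3); set L[1][0]=4
  eliminate (2,0): mult=-4, new row 2: (0, 4, 4, 1); set L[2][0]=-4
  eliminate (3,0): mult=3, new row 3: (0, -12, 4, -14); set L[3][0]=3
k=1: U[1][1]=4
  eliminate (2,1): mult=1, new row 2: (0, 0, 4, -2); set L[2][1]=1
  eliminate (3,1): mult=-3, new row 3: (0, 0, 4, -5); set L[3][1]=-3
k=2: U[2][2]=4
  eliminate (3,2): mult=1, new row 3: (0, 0, 0, -3); set L[3][2]=1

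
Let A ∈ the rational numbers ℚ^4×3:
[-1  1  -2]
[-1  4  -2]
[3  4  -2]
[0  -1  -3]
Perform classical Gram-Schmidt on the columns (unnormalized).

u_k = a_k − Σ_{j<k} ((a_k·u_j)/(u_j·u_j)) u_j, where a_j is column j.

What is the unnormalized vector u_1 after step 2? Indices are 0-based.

u_1 = (18/11, 51/11, 23/11, -1)

Step 1: u_0 = a_0 = (-1, -1, 3, 0).
Step 2: u_1 = a_1 − (7/11)·u_0 = (18/11, 51/11, 23/11, -1).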